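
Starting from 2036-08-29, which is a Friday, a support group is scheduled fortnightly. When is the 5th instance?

The 5th occurrence is 4 intervals after the first: 4 × 14 = 56 days after 2036-08-29.
August has 31 days — 2 days to the end of August leaves 54.
September has 30 days (24 left).
24 days into October → 2036-10-24.

2036-10-24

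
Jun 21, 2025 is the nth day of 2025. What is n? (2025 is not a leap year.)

Days in months before Jun: 31 + 28 + 31 + 30 + 31 = 151.
Plus 21 days into Jun → day 172.

172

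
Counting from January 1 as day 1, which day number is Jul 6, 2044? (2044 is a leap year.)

188

Days in months before Jul: 31 + 29 + 31 + 30 + 31 + 30 = 182.
Plus 6 days into Jul → day 188.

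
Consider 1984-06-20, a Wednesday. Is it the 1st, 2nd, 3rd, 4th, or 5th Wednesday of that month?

Day 20 falls in week ⌈20/7⌉ of the month.
Days 1–7 hold the 1st Wednesday, 8–14 the 2nd, 15–21 the 3rd, 22–28 the 4th, 29–31 the 5th.
20 is in the range for the 3rd.

3rd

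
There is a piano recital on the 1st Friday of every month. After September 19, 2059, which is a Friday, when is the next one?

September 2059 starts on a Monday, so its 1st Friday is September 5, 2059 (4 days in).
That is not after September 19, 2059, so look at October 2059.
October 2059 starts on a Wednesday, so its 1st Friday is October 3, 2059 (2 days in).

October 3, 2059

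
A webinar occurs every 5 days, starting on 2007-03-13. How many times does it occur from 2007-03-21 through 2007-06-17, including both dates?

Occurrences land 5·i days after 2007-03-13 for i = 0, 1, 2, …
2007-03-21 is 8 days after the start; 8 ÷ 5 = 1 remainder 3; since the remainder is 3, round up to i = 2. First occurrence in the window: #3 on 2007-03-23 (2×5 = 10 days in).
2007-06-17 is 96 days after the start; 96 ÷ 5 = 19 remainder 1. Last occurrence in the window: #20 on 2007-06-16.
Occurrences #3 through #20: 18 in total.

18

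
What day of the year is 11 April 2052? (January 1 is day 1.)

Days in months before April: 31 + 29 + 31 = 91.
Plus 11 days into April → day 102.

102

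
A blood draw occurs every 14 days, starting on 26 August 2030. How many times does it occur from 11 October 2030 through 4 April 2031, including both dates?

12

Occurrences land 14·i days after 26 August 2030 for i = 0, 1, 2, …
11 October 2030 is 46 days after the start; 46 ÷ 14 = 3 remainder 4; since the remainder is 4, round up to i = 4. First occurrence in the window: #5 on 21 October 2030 (4×14 = 56 days in).
4 April 2031 is 221 days after the start; 221 ÷ 14 = 15 remainder 11. Last occurrence in the window: #16 on 24 March 2031.
Occurrences #5 through #16: 12 in total.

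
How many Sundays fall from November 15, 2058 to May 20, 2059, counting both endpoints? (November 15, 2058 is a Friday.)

27

November 15, 2058 is a Friday; the first Sunday on or after it is November 17, 2058 (2 days later).
From November 17, 2058 to May 20, 2059: 13 + 31 + 31 + 28 + 31 + 30 + 20 = 184 days (rest of November, December, January, February, March, April, May).
184 ÷ 7 = 26 full weeks with remainder 2, so 26 more Sundays after the first → 27.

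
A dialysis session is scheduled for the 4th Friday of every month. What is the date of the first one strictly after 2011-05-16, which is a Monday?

2011-05-27

May 2011 starts on a Sunday; its first Friday is the 6th, so the 4th Friday is the 27th — 2011-05-27.
2011-05-27 is after 2011-05-16, so that is the next one.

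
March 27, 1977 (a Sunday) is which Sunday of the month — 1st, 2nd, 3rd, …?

4th

Day 27 falls in week ⌈27/7⌉ of the month.
Days 1–7 hold the 1st Sunday, 8–14 the 2nd, 15–21 the 3rd, 22–28 the 4th, 29–31 the 5th.
27 is in the range for the 4th.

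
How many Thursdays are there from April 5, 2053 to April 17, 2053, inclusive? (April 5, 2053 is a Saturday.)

April 5, 2053 is a Saturday; the first Thursday on or after it is April 10, 2053 (5 days later).
From April 10, 2053 to April 17, 2053 is 17 − 10 = 7 days.
7 ÷ 7 = 1 full weeks with remainder 0, so 1 more Thursdays after the first → 2.

2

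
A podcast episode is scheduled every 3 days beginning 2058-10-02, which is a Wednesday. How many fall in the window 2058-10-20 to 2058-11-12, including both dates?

Occurrences land 3·i days after 2058-10-02 for i = 0, 1, 2, …
2058-10-20 is 18 days after the start; 18 ÷ 3 = 6 remainder 0. First occurrence in the window: #7 on 2058-10-20 (6×3 = 18 days in).
2058-11-12 is 41 days after the start; 41 ÷ 3 = 13 remainder 2. Last occurrence in the window: #14 on 2058-11-10.
Occurrences #7 through #14: 8 in total.

8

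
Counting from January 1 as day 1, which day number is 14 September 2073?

Days in months before September: 31 + 28 + 31 + 30 + 31 + 30 + 31 + 31 = 243.
Plus 14 days into September → day 257.

257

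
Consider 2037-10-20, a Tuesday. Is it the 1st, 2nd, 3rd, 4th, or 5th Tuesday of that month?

3rd

Day 20 falls in week ⌈20/7⌉ of the month.
Days 1–7 hold the 1st Tuesday, 8–14 the 2nd, 15–21 the 3rd, 22–28 the 4th, 29–31 the 5th.
20 is in the range for the 3rd.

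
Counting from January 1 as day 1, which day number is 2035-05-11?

131

Days in months before May: 31 + 28 + 31 + 30 = 120.
Plus 11 days into May → day 131.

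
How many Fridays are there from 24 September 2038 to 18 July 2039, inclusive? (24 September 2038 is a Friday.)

24 September 2038 is a Friday; the first Friday on or after it is 24 September 2038.
From 24 September 2038 to 18 July 2039: 6 + 31 + 30 + 31 + 31 + 28 + 31 + 30 + 31 + 30 + 18 = 297 days (rest of September, October, November, December, January, February, March, April, May, June, July).
297 ÷ 7 = 42 full weeks with remainder 3, so 42 more Fridays after the first → 43.

43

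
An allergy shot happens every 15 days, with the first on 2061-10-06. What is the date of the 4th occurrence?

2061-11-20

The 4th occurrence is 3 intervals after the first: 3 × 15 = 45 days after 2061-10-06.
October has 31 days — 25 days to the end of October leaves 20.
20 days into November → 2061-11-20.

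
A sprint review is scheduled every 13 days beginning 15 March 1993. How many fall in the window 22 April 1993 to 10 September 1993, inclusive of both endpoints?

Occurrences land 13·i days after 15 March 1993 for i = 0, 1, 2, …
22 April 1993 is 38 days after the start; 38 ÷ 13 = 2 remainder 12; since the remainder is 12, round up to i = 3. First occurrence in the window: #4 on 23 April 1993 (3×13 = 39 days in).
10 September 1993 is 179 days after the start; 179 ÷ 13 = 13 remainder 10. Last occurrence in the window: #14 on 31 August 1993.
Occurrences #4 through #14: 11 in total.

11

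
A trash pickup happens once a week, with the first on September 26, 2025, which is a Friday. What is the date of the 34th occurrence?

The 34th occurrence is 33 intervals after the first: 33 × 7 = 231 days after September 26, 2025.
September has 30 days — 4 days to the end of September leaves 227.
October has 31 days (196 left).
November has 30 days (166 left).
December has 31 days (135 left).
January has 31 days (104 left).
February has 28 days (76 left).
March has 31 days (45 left).
April has 30 days (15 left).
15 days into May → May 15, 2026.

May 15, 2026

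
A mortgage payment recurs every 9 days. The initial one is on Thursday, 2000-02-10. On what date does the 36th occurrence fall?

2000-12-21

The 36th occurrence is 35 intervals after the first: 35 × 9 = 315 days after 2000-02-10.
February has 29 days — 19 days to the end of February leaves 296.
March has 31 days (265 left).
April has 30 days (235 left).
May has 31 days (204 left).
June has 30 days (174 left).
July has 31 days (143 left).
August has 31 days (112 left).
September has 30 days (82 left).
October has 31 days (51 left).
November has 30 days (21 left).
21 days into December → 2000-12-21.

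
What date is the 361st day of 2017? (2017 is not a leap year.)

2017-12-27

January has 31 days (361 − 31 = 330 remain).
February has 28 days (330 − 28 = 302 remain).
March has 31 days (302 − 31 = 271 remain).
April has 30 days (271 − 30 = 241 remain).
May has 31 days (241 − 31 = 210 remain).
June has 30 days (210 − 30 = 180 remain).
July has 31 days (180 − 31 = 149 remain).
August has 31 days (149 − 31 = 118 remain).
September has 30 days (118 − 30 = 88 remain).
October has 31 days (88 − 31 = 57 remain).
November has 30 days (57 − 30 = 27 remain).
27 into December → December 27.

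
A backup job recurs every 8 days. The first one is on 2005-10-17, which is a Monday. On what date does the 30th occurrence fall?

The 30th occurrence is 29 intervals after the first: 29 × 8 = 232 days after 2005-10-17.
October has 31 days — 14 days to the end of October leaves 218.
November has 30 days (188 left).
December has 31 days (157 left).
January has 31 days (126 left).
February has 28 days (98 left).
March has 31 days (67 left).
April has 30 days (37 left).
May has 31 days (6 left).
6 days into June → 2006-06-06.

2006-06-06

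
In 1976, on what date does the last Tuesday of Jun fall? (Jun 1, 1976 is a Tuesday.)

Jun 1976 begins on a Tuesday, so the first Tuesday is Jun 1.
Jun 1976 has 30 days. Adding weeks: 1, 8, 15, 22, 29 — the last one ≤ 30 is the 29th.

Jun 29, 1976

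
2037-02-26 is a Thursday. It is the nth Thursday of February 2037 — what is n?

4th

Day 26 falls in week ⌈26/7⌉ of the month.
Days 1–7 hold the 1st Thursday, 8–14 the 2nd, 15–21 the 3rd, 22–28 the 4th, 29–31 the 5th.
26 is in the range for the 4th.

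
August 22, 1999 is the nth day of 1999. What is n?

Days in months before August: 31 + 28 + 31 + 30 + 31 + 30 + 31 = 212.
Plus 22 days into August → day 234.

234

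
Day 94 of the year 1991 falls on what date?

Apr 4, 1991

Jan has 31 days (94 − 31 = 63 remain).
Feb has 28 days (63 − 28 = 35 remain).
Mar has 31 days (35 − 31 = 4 remain).
4 into Apr → Apr 4.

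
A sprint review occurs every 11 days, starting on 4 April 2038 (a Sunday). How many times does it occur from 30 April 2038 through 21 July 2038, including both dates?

7

Occurrences land 11·i days after 4 April 2038 for i = 0, 1, 2, …
30 April 2038 is 26 days after the start; 26 ÷ 11 = 2 remainder 4; since the remainder is 4, round up to i = 3. First occurrence in the window: #4 on 7 May 2038 (3×11 = 33 days in).
21 July 2038 is 108 days after the start; 108 ÷ 11 = 9 remainder 9. Last occurrence in the window: #10 on 12 July 2038.
Occurrences #4 through #10: 7 in total.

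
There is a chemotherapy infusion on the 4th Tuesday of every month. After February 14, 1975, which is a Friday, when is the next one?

February 1975 starts on a Saturday; its first Tuesday is the 4th, so the 4th Tuesday is the 25th — February 25, 1975.
February 25, 1975 is after February 14, 1975, so that is the next one.

February 25, 1975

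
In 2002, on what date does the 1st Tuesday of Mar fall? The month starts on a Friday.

Mar 5, 2002

Mar 2002 begins on a Friday, so the first Tuesday is Mar 5 (4 days later).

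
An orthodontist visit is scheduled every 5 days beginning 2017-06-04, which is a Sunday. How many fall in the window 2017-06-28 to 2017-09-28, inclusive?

19

Occurrences land 5·i days after 2017-06-04 for i = 0, 1, 2, …
2017-06-28 is 24 days after the start; 24 ÷ 5 = 4 remainder 4; since the remainder is 4, round up to i = 5. First occurrence in the window: #6 on 2017-06-29 (5×5 = 25 days in).
2017-09-28 is 116 days after the start; 116 ÷ 5 = 23 remainder 1. Last occurrence in the window: #24 on 2017-09-27.
Occurrences #6 through #24: 19 in total.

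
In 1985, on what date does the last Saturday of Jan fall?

Jan 26, 1985

Jan 1985 begins on a Tuesday, so the first Saturday is Jan 5 (4 days later).
Jan 1985 has 31 days. Adding weeks: 5, 12, 19, 26 — the last one ≤ 31 is the 26th.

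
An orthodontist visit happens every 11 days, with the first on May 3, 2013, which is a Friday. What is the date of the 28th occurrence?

The 28th occurrence is 27 intervals after the first: 27 × 11 = 297 days after May 3, 2013.
May has 31 days — 28 days to the end of May leaves 269.
June has 30 days (239 left).
July has 31 days (208 left).
August has 31 days (177 left).
September has 30 days (147 left).
October has 31 days (116 left).
November has 30 days (86 left).
December has 31 days (55 left).
January has 31 days (24 left).
24 days into February → February 24, 2014.

February 24, 2014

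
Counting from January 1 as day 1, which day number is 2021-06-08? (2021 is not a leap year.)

159

Days in months before June: 31 + 28 + 31 + 30 + 31 = 151.
Plus 8 days into June → day 159.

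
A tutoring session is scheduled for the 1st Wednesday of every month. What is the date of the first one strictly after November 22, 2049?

November 2049 starts on a Monday, so its 1st Wednesday is November 3, 2049 (2 days in).
That is not after November 22, 2049, so look at December 2049.
December 2049 starts on a Wednesday, so its 1st Wednesday is December 1, 2049.

December 1, 2049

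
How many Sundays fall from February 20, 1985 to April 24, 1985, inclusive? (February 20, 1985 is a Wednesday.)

9

February 20, 1985 is a Wednesday; the first Sunday on or after it is February 24, 1985 (4 days later).
From February 24, 1985 to April 24, 1985: 4 + 31 + 24 = 59 days (rest of February, March, April).
59 ÷ 7 = 8 full weeks with remainder 3, so 8 more Sundays after the first → 9.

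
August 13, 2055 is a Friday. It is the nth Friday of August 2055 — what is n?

2nd

Day 13 falls in week ⌈13/7⌉ of the month.
Days 1–7 hold the 1st Friday, 8–14 the 2nd, 15–21 the 3rd, 22–28 the 4th, 29–31 the 5th.
13 is in the range for the 2nd.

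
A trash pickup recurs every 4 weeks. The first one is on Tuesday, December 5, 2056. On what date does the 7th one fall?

The 7th occurrence is 6 intervals after the first: 6 × 28 = 168 days after December 5, 2056.
December has 31 days — 26 days to the end of December leaves 142.
January has 31 days (111 left).
February has 28 days (83 left).
March has 31 days (52 left).
April has 30 days (22 left).
22 days into May → May 22, 2057.

May 22, 2057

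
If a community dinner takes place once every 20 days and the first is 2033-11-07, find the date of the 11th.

2034-05-26

The 11th occurrence is 10 intervals after the first: 10 × 20 = 200 days after 2033-11-07.
November has 30 days — 23 days to the end of November leaves 177.
December has 31 days (146 left).
January has 31 days (115 left).
February has 28 days (87 left).
March has 31 days (56 left).
April has 30 days (26 left).
26 days into May → 2034-05-26.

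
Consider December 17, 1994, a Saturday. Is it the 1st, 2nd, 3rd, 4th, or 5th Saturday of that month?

Day 17 falls in week ⌈17/7⌉ of the month.
Days 1–7 hold the 1st Saturday, 8–14 the 2nd, 15–21 the 3rd, 22–28 the 4th, 29–31 the 5th.
17 is in the range for the 3rd.

3rd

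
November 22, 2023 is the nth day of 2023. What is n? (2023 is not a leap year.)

326

Days in months before November: 31 + 28 + 31 + 30 + 31 + 30 + 31 + 31 + 30 + 31 = 304.
Plus 22 days into November → day 326.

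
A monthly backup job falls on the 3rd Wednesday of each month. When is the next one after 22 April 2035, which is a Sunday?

April 2035 starts on a Sunday; its first Wednesday is the 4th, so the 3rd Wednesday is the 18th — 18 April 2035.
That is not after 22 April 2035, so look at May 2035.
May 2035 starts on a Tuesday; its first Wednesday is the 2nd, so the 3rd Wednesday is the 16th — 16 May 2035.

16 May 2035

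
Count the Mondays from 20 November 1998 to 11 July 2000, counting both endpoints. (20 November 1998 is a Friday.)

86

20 November 1998 is a Friday; the first Monday on or after it is 23 November 1998 (3 days later).
From 23 November 1998 to 11 July 2000: 38 + 365 + 193 = 596 days (rest of 1998, 1999, to 11 July 2000 in 2000).
596 ÷ 7 = 85 full weeks with remainder 1, so 85 more Mondays after the first → 86.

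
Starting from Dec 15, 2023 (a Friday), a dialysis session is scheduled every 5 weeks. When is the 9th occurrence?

The 9th occurrence is 8 intervals after the first: 8 × 35 = 280 days after Dec 15, 2023.
Dec has 31 days — 16 days to the end of Dec leaves 264.
Jan has 31 days (233 left).
Feb has 29 days (204 left).
Mar has 31 days (173 left).
Apr has 30 days (143 left).
May has 31 days (112 left).
Jun has 30 days (82 left).
Jul has 31 days (51 left).
Aug has 31 days (20 left).
20 days into Sep → Sep 20, 2024.

Sep 20, 2024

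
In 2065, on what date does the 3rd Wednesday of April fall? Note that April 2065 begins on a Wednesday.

April 15, 2065

April 2065 begins on a Wednesday, so the first Wednesday is April 1.
The 3rd Wednesday is 2 weeks later: 1 + 14 = 15.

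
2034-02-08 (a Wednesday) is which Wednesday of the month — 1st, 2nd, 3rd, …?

Day 8 falls in week ⌈8/7⌉ of the month.
Days 1–7 hold the 1st Wednesday, 8–14 the 2nd, 15–21 the 3rd, 22–28 the 4th, 29–31 the 5th.
8 is in the range for the 2nd.

2nd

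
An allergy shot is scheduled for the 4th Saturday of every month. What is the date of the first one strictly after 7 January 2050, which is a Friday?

January 2050 starts on a Saturday; its first Saturday is the 1st, so the 4th Saturday is the 22nd — 22 January 2050.
22 January 2050 is after 7 January 2050, so that is the next one.

22 January 2050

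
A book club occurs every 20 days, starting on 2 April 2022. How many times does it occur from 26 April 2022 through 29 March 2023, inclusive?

Occurrences land 20·i days after 2 April 2022 for i = 0, 1, 2, …
26 April 2022 is 24 days after the start; 24 ÷ 20 = 1 remainder 4; since the remainder is 4, round up to i = 2. First occurrence in the window: #3 on 12 May 2022 (2×20 = 40 days in).
29 March 2023 is 361 days after the start; 361 ÷ 20 = 18 remainder 1. Last occurrence in the window: #19 on 28 March 2023.
Occurrences #3 through #19: 17 in total.

17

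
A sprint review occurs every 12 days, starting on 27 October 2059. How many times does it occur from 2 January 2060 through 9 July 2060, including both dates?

16

Occurrences land 12·i days after 27 October 2059 for i = 0, 1, 2, …
2 January 2060 is 67 days after the start; 67 ÷ 12 = 5 remainder 7; since the remainder is 7, round up to i = 6. First occurrence in the window: #7 on 7 January 2060 (6×12 = 72 days in).
9 July 2060 is 256 days after the start; 256 ÷ 12 = 21 remainder 4. Last occurrence in the window: #22 on 5 July 2060.
Occurrences #7 through #22: 16 in total.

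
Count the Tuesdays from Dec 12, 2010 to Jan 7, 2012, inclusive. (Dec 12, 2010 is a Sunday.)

Dec 12, 2010 is a Sunday; the first Tuesday on or after it is Dec 14, 2010 (2 days later).
From Dec 14, 2010 to Jan 7, 2012: 17 + 365 + 7 = 389 days (rest of 2010, 2011, to Jan 7, 2012 in 2012).
389 ÷ 7 = 55 full weeks with remainder 4, so 55 more Tuesdays after the first → 56.

56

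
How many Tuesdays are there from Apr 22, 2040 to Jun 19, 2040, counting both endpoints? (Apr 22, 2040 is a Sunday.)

9

Apr 22, 2040 is a Sunday; the first Tuesday on or after it is Apr 24, 2040 (2 days later).
From Apr 24, 2040 to Jun 19, 2040: 6 + 31 + 19 = 56 days (rest of Apr, May, Jun).
56 ÷ 7 = 8 full weeks with remainder 0, so 8 more Tuesdays after the first → 9.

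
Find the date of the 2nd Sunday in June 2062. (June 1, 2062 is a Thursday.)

June 2062 begins on a Thursday, so the first Sunday is June 4 (3 days later).
The 2nd Sunday is 1 weeks later: 4 + 7 = 11.

11 June 2062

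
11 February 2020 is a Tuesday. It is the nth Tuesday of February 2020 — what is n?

Day 11 falls in week ⌈11/7⌉ of the month.
Days 1–7 hold the 1st Tuesday, 8–14 the 2nd, 15–21 the 3rd, 22–28 the 4th, 29–31 the 5th.
11 is in the range for the 2nd.

2nd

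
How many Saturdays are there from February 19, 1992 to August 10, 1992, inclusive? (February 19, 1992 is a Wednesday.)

25

February 19, 1992 is a Wednesday; the first Saturday on or after it is February 22, 1992 (3 days later).
From February 22, 1992 to August 10, 1992: 7 + 31 + 30 + 31 + 30 + 31 + 10 = 170 days (rest of February, March, April, May, June, July, August).
170 ÷ 7 = 24 full weeks with remainder 2, so 24 more Saturdays after the first → 25.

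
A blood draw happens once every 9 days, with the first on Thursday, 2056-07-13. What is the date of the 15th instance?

2056-11-16

The 15th occurrence is 14 intervals after the first: 14 × 9 = 126 days after 2056-07-13.
July has 31 days — 18 days to the end of July leaves 108.
August has 31 days (77 left).
September has 30 days (47 left).
October has 31 days (16 left).
16 days into November → 2056-11-16.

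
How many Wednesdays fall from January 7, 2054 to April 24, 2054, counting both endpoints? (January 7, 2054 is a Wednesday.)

January 7, 2054 is a Wednesday; the first Wednesday on or after it is January 7, 2054.
From January 7, 2054 to April 24, 2054: 24 + 28 + 31 + 24 = 107 days (rest of January, February, March, April).
107 ÷ 7 = 15 full weeks with remainder 2, so 15 more Wednesdays after the first → 16.

16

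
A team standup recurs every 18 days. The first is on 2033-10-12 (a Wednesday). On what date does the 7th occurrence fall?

The 7th occurrence is 6 intervals after the first: 6 × 18 = 108 days after 2033-10-12.
October has 31 days — 19 days to the end of October leaves 89.
November has 30 days (59 left).
December has 31 days (28 left).
28 days into January → 2034-01-28.

2034-01-28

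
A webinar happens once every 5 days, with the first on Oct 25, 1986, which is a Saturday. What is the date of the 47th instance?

Jun 12, 1987

The 47th occurrence is 46 intervals after the first: 46 × 5 = 230 days after Oct 25, 1986.
Oct has 31 days — 6 days to the end of Oct leaves 224.
Nov has 30 days (194 left).
Dec has 31 days (163 left).
Jan has 31 days (132 left).
Feb has 28 days (104 left).
Mar has 31 days (73 left).
Apr has 30 days (43 left).
May has 31 days (12 left).
12 days into Jun → Jun 12, 1987.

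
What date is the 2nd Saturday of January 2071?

January 10, 2071

January 2071 begins on a Thursday, so the first Saturday is January 3 (2 days later).
The 2nd Saturday is 1 weeks later: 3 + 7 = 10.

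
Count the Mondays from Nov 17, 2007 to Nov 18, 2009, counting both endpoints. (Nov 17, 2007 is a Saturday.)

105

Nov 17, 2007 is a Saturday; the first Monday on or after it is Nov 19, 2007 (2 days later).
From Nov 19, 2007 to Nov 18, 2009: 42 + 366 + 322 = 730 days (rest of 2007, 2008, to Nov 18, 2009 in 2009).
730 ÷ 7 = 104 full weeks with remainder 2, so 104 more Mondays after the first → 105.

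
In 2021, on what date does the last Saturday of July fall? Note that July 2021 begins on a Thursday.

2021-07-31

July 2021 begins on a Thursday, so the first Saturday is July 3 (2 days later).
July 2021 has 31 days. Adding weeks: 3, 10, 17, 24, 31 — the last one ≤ 31 is the 31st.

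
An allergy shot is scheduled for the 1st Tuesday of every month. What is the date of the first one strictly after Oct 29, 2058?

Oct 2058 starts on a Tuesday, so its 1st Tuesday is Oct 1, 2058.
That is not after Oct 29, 2058, so look at Nov 2058.
Nov 2058 starts on a Friday, so its 1st Tuesday is Nov 5, 2058 (4 days in).

Nov 5, 2058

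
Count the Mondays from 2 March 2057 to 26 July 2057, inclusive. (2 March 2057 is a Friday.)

2 March 2057 is a Friday; the first Monday on or after it is 5 March 2057 (3 days later).
From 5 March 2057 to 26 July 2057: 26 + 30 + 31 + 30 + 26 = 143 days (rest of March, April, May, June, July).
143 ÷ 7 = 20 full weeks with remainder 3, so 20 more Mondays after the first → 21.

21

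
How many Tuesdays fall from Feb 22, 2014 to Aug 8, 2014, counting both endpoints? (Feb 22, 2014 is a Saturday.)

24

Feb 22, 2014 is a Saturday; the first Tuesday on or after it is Feb 25, 2014 (3 days later).
From Feb 25, 2014 to Aug 8, 2014: 3 + 31 + 30 + 31 + 30 + 31 + 8 = 164 days (rest of Feb, Mar, Apr, May, Jun, Jul, Aug).
164 ÷ 7 = 23 full weeks with remainder 3, so 23 more Tuesdays after the first → 24.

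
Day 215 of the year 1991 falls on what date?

Aug 3, 1991

Jan has 31 days (215 − 31 = 184 remain).
Feb has 28 days (184 − 28 = 156 remain).
Mar has 31 days (156 − 31 = 125 remain).
Apr has 30 days (125 − 30 = 95 remain).
May has 31 days (95 − 31 = 64 remain).
Jun has 30 days (64 − 30 = 34 remain).
Jul has 31 days (34 − 31 = 3 remain).
3 into Aug → Aug 3.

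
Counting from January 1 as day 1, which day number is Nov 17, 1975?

Days in months before Nov: 31 + 28 + 31 + 30 + 31 + 30 + 31 + 31 + 30 + 31 = 304.
Plus 17 days into Nov → day 321.

321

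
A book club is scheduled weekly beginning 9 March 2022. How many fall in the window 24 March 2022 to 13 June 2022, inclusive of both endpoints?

11

Occurrences land 7·i days after 9 March 2022 for i = 0, 1, 2, …
24 March 2022 is 15 days after the start; 15 ÷ 7 = 2 remainder 1; since the remainder is 1, round up to i = 3. First occurrence in the window: #4 on 30 March 2022 (3×7 = 21 days in).
13 June 2022 is 96 days after the start; 96 ÷ 7 = 13 remainder 5. Last occurrence in the window: #14 on 8 June 2022.
Occurrences #4 through #14: 11 in total.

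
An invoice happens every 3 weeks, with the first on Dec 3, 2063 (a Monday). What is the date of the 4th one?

The 4th occurrence is 3 intervals after the first: 3 × 21 = 63 days after Dec 3, 2063.
Dec has 31 days — 28 days to the end of Dec leaves 35.
Jan has 31 days (4 left).
4 days into Feb → Feb 4, 2064.

Feb 4, 2064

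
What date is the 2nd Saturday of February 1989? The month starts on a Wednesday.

1989-02-11

February 1989 begins on a Wednesday, so the first Saturday is February 4 (3 days later).
The 2nd Saturday is 1 weeks later: 4 + 7 = 11.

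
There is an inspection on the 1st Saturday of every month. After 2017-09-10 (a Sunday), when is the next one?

September 2017 starts on a Friday, so its 1st Saturday is 2017-09-02 (1 day in).
That is not after 2017-09-10, so look at October 2017.
October 2017 starts on a Sunday, so its 1st Saturday is 2017-10-07 (6 days in).

2017-10-07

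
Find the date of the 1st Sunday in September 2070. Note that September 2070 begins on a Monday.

September 2070 begins on a Monday, so the first Sunday is September 7 (6 days later).

September 7, 2070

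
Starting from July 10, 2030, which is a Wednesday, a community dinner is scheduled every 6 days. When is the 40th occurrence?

March 1, 2031

The 40th occurrence is 39 intervals after the first: 39 × 6 = 234 days after July 10, 2030.
July has 31 days — 21 days to the end of July leaves 213.
August has 31 days (182 left).
September has 30 days (152 left).
October has 31 days (121 left).
November has 30 days (91 left).
December has 31 days (60 left).
January has 31 days (29 left).
February has 28 days (1 left).
1 day into March → March 1, 2031.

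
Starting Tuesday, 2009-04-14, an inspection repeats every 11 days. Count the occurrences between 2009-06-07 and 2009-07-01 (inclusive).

Occurrences land 11·i days after 2009-04-14 for i = 0, 1, 2, …
2009-06-07 is 54 days after the start; 54 ÷ 11 = 4 remainder 10; since the remainder is 10, round up to i = 5. First occurrence in the window: #6 on 2009-06-08 (5×11 = 55 days in).
2009-07-01 is 78 days after the start; 78 ÷ 11 = 7 remainder 1. Last occurrence in the window: #8 on 2009-06-30.
Occurrences #6 through #8: 3 in total.

3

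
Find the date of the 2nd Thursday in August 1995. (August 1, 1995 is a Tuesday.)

August 10, 1995

August 1995 begins on a Tuesday, so the first Thursday is August 3 (2 days later).
The 2nd Thursday is 1 weeks later: 3 + 7 = 10.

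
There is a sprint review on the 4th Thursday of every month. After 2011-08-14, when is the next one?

2011-08-25

August 2011 starts on a Monday; its first Thursday is the 4th, so the 4th Thursday is the 25th — 2011-08-25.
2011-08-25 is after 2011-08-14, so that is the next one.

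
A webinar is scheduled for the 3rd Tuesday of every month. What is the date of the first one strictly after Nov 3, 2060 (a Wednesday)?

Nov 16, 2060

Nov 2060 starts on a Monday; its first Tuesday is the 2nd, so the 3rd Tuesday is the 16th — Nov 16, 2060.
Nov 16, 2060 is after Nov 3, 2060, so that is the next one.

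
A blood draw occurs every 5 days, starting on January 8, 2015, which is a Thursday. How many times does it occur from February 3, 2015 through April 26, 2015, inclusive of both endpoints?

Occurrences land 5·i days after January 8, 2015 for i = 0, 1, 2, …
February 3, 2015 is 26 days after the start; 26 ÷ 5 = 5 remainder 1; since the remainder is 1, round up to i = 6. First occurrence in the window: #7 on February 7, 2015 (6×5 = 30 days in).
April 26, 2015 is 108 days after the start; 108 ÷ 5 = 21 remainder 3. Last occurrence in the window: #22 on April 23, 2015.
Occurrences #7 through #22: 16 in total.

16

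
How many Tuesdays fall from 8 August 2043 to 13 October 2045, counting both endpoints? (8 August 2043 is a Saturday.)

114

8 August 2043 is a Saturday; the first Tuesday on or after it is 11 August 2043 (3 days later).
From 11 August 2043 to 13 October 2045: 142 + 366 + 286 = 794 days (rest of 2043, 2044, to 13 October 2045 in 2045).
794 ÷ 7 = 113 full weeks with remainder 3, so 113 more Tuesdays after the first → 114.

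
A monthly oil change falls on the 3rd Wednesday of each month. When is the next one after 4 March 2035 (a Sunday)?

March 2035 starts on a Thursday; its first Wednesday is the 7th, so the 3rd Wednesday is the 21st — 21 March 2035.
21 March 2035 is after 4 March 2035, so that is the next one.

21 March 2035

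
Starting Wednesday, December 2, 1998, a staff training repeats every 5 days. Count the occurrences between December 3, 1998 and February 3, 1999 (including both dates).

12

Occurrences land 5·i days after December 2, 1998 for i = 0, 1, 2, …
December 3, 1998 is 1 day after the start; 1 ÷ 5 = 0 remainder 1; since the remainder is 1, round up to i = 1. First occurrence in the window: #2 on December 7, 1998 (1×5 = 5 days in).
February 3, 1999 is 63 days after the start; 63 ÷ 5 = 12 remainder 3. Last occurrence in the window: #13 on January 31, 1999.
Occurrences #2 through #13: 12 in total.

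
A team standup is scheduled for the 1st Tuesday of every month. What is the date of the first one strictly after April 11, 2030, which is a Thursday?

April 2030 starts on a Monday, so its 1st Tuesday is April 2, 2030 (1 day in).
That is not after April 11, 2030, so look at May 2030.
May 2030 starts on a Wednesday, so its 1st Tuesday is May 7, 2030 (6 days in).

May 7, 2030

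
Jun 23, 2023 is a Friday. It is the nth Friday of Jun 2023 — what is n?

Day 23 falls in week ⌈23/7⌉ of the month.
Days 1–7 hold the 1st Friday, 8–14 the 2nd, 15–21 the 3rd, 22–28 the 4th, 29–31 the 5th.
23 is in the range for the 4th.

4th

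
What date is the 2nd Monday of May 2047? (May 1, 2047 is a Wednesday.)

May 2047 begins on a Wednesday, so the first Monday is May 6 (5 days later).
The 2nd Monday is 1 weeks later: 6 + 7 = 13.

13 May 2047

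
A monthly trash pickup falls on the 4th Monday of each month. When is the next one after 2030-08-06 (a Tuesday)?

2030-08-26

August 2030 starts on a Thursday; its first Monday is the 5th, so the 4th Monday is the 26th — 2030-08-26.
2030-08-26 is after 2030-08-06, so that is the next one.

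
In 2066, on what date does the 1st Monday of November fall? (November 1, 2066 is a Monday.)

November 2066 begins on a Monday, so the first Monday is November 1.

November 1, 2066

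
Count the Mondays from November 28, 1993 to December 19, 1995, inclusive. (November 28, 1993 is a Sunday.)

November 28, 1993 is a Sunday; the first Monday on or after it is November 29, 1993 (1 day later).
From November 29, 1993 to December 19, 1995: 32 + 365 + 353 = 750 days (rest of 1993, 1994, to December 19, 1995 in 1995).
750 ÷ 7 = 107 full weeks with remainder 1, so 107 more Mondays after the first → 108.

108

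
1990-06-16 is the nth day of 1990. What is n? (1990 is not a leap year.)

167

Days in months before June: 31 + 28 + 31 + 30 + 31 = 151.
Plus 16 days into June → day 167.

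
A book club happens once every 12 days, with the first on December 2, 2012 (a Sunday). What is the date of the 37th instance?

The 37th occurrence is 36 intervals after the first: 36 × 12 = 432 days after December 2, 2012.
December has 31 days — 29 days to the end of December leaves 403.
2013 has 365 days (38 left).
January has 31 days (7 left).
7 days into February → February 7, 2014.

February 7, 2014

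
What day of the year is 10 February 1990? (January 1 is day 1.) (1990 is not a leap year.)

41

Days in months before February: 31 = 31.
Plus 10 days into February → day 41.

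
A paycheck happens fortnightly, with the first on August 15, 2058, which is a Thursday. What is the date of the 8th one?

November 21, 2058

The 8th occurrence is 7 intervals after the first: 7 × 14 = 98 days after August 15, 2058.
August has 31 days — 16 days to the end of August leaves 82.
September has 30 days (52 left).
October has 31 days (21 left).
21 days into November → November 21, 2058.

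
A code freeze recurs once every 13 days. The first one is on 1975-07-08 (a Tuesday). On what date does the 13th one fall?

1975-12-11

The 13th occurrence is 12 intervals after the first: 12 × 13 = 156 days after 1975-07-08.
July has 31 days — 23 days to the end of July leaves 133.
August has 31 days (102 left).
September has 30 days (72 left).
October has 31 days (41 left).
November has 30 days (11 left).
11 days into December → 1975-12-11.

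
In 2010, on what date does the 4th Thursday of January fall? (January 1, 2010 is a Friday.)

January 2010 begins on a Friday, so the first Thursday is January 7 (6 days later).
The 4th Thursday is 3 weeks later: 7 + 21 = 28.

2010-01-28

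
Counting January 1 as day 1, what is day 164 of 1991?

Jun 13, 1991

Jan has 31 days (164 − 31 = 133 remain).
Feb has 28 days (133 − 28 = 105 remain).
Mar has 31 days (105 − 31 = 74 remain).
Apr has 30 days (74 − 30 = 44 remain).
May has 31 days (44 − 31 = 13 remain).
13 into Jun → Jun 13.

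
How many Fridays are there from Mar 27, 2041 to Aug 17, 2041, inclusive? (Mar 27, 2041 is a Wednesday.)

Mar 27, 2041 is a Wednesday; the first Friday on or after it is Mar 29, 2041 (2 days later).
From Mar 29, 2041 to Aug 17, 2041: 2 + 30 + 31 + 30 + 31 + 17 = 141 days (rest of Mar, Apr, May, Jun, Jul, Aug).
141 ÷ 7 = 20 full weeks with remainder 1, so 20 more Fridays after the first → 21.

21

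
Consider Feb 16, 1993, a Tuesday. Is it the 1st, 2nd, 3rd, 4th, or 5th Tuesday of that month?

Day 16 falls in week ⌈16/7⌉ of the month.
Days 1–7 hold the 1st Tuesday, 8–14 the 2nd, 15–21 the 3rd, 22–28 the 4th, 29–31 the 5th.
16 is in the range for the 3rd.

3rd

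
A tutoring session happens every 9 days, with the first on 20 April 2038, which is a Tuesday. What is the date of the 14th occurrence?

15 August 2038

The 14th occurrence is 13 intervals after the first: 13 × 9 = 117 days after 20 April 2038.
April has 30 days — 10 days to the end of April leaves 107.
May has 31 days (76 left).
June has 30 days (46 left).
July has 31 days (15 left).
15 days into August → 15 August 2038.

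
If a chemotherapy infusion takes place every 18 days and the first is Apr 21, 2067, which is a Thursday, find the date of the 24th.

Jun 8, 2068

The 24th occurrence is 23 intervals after the first: 23 × 18 = 414 days after Apr 21, 2067.
Apr has 30 days — 9 days to the end of Apr leaves 405.
From end of Apr to end of 2067 is 245 days (160 left).
Jan has 31 days (129 left).
Feb has 29 days (100 left).
Mar has 31 days (69 left).
Apr has 30 days (39 left).
May has 31 days (8 left).
8 days into Jun → Jun 8, 2068.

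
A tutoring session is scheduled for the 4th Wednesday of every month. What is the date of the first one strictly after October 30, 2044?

October 2044 starts on a Saturday; its first Wednesday is the 5th, so the 4th Wednesday is the 26th — October 26, 2044.
That is not after October 30, 2044, so look at November 2044.
November 2044 starts on a Tuesday; its first Wednesday is the 2nd, so the 4th Wednesday is the 23rd — November 23, 2044.

November 23, 2044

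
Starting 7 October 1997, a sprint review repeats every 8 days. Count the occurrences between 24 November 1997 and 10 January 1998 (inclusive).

6

Occurrences land 8·i days after 7 October 1997 for i = 0, 1, 2, …
24 November 1997 is 48 days after the start; 48 ÷ 8 = 6 remainder 0. First occurrence in the window: #7 on 24 November 1997 (6×8 = 48 days in).
10 January 1998 is 95 days after the start; 95 ÷ 8 = 11 remainder 7. Last occurrence in the window: #12 on 3 January 1998.
Occurrences #7 through #12: 6 in total.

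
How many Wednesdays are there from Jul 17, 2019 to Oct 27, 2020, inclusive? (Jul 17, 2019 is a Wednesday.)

67

Jul 17, 2019 is a Wednesday; the first Wednesday on or after it is Jul 17, 2019.
From Jul 17, 2019 to Oct 27, 2020: 167 + 301 = 468 days (rest of 2019, to Oct 27, 2020 in 2020).
468 ÷ 7 = 66 full weeks with remainder 6, so 66 more Wednesdays after the first → 67.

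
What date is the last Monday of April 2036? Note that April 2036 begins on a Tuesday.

2036-04-28

April 2036 begins on a Tuesday, so the first Monday is April 7 (6 days later).
April 2036 has 30 days. Adding weeks: 7, 14, 21, 28 — the last one ≤ 30 is the 28th.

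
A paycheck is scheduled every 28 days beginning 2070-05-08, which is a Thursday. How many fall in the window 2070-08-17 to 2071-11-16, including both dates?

16

Occurrences land 28·i days after 2070-05-08 for i = 0, 1, 2, …
2070-08-17 is 101 days after the start; 101 ÷ 28 = 3 remainder 17; since the remainder is 17, round up to i = 4. First occurrence in the window: #5 on 2070-08-28 (4×28 = 112 days in).
2071-11-16 is 557 days after the start; 557 ÷ 28 = 19 remainder 25. Last occurrence in the window: #20 on 2071-10-22.
Occurrences #5 through #20: 16 in total.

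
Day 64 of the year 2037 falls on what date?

Jan has 31 days (64 − 31 = 33 remain).
Feb has 28 days (33 − 28 = 5 remain).
5 into Mar → Mar 5.

Mar 5, 2037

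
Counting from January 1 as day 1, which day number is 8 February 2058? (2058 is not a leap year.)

Days in months before February: 31 = 31.
Plus 8 days into February → day 39.

39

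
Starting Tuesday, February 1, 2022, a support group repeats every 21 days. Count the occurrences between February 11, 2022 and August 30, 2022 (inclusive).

10

Occurrences land 21·i days after February 1, 2022 for i = 0, 1, 2, …
February 11, 2022 is 10 days after the start; 10 ÷ 21 = 0 remainder 10; since the remainder is 10, round up to i = 1. First occurrence in the window: #2 on February 22, 2022 (1×21 = 21 days in).
August 30, 2022 is 210 days after the start; 210 ÷ 21 = 10 remainder 0. Last occurrence in the window: #11 on August 30, 2022.
Occurrences #2 through #11: 10 in total.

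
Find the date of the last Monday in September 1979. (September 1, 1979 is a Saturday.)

September 1979 begins on a Saturday, so the first Monday is September 3 (2 days later).
September 1979 has 30 days. Adding weeks: 3, 10, 17, 24 — the last one ≤ 30 is the 24th.

1979-09-24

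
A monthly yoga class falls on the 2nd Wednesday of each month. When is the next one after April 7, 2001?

April 11, 2001

April 2001 starts on a Sunday; its first Wednesday is the 4th, so the 2nd Wednesday is the 11th — April 11, 2001.
April 11, 2001 is after April 7, 2001, so that is the next one.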